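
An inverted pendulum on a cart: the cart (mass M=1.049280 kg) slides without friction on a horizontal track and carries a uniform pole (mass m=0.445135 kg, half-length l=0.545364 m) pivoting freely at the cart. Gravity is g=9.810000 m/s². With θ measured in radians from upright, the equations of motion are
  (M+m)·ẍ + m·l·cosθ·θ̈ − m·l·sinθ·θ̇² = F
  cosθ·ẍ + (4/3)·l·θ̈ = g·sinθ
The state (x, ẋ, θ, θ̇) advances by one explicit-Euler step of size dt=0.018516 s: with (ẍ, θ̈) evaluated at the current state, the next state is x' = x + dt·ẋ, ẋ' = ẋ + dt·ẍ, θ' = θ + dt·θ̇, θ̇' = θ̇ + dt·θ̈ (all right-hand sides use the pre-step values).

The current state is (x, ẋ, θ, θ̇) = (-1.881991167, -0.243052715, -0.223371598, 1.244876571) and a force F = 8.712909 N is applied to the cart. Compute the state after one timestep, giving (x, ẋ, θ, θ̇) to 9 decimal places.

(-1.886491531, -0.096160154, -0.200321463, 0.992549309)

sinθ=-0.221518710, cosθ=0.975156121
temp = (F + m·l·θ̇²·sinθ)/(M+m) = (8.712909 + -0.083337643)/1.494415 = 5.774548139
θ̈ = (g·sinθ − cosθ·temp)/(l·(4/3 − m·cos²θ/(M+m))) = -13.627525482
ẍ = temp − m·l·θ̈·cosθ/(M+m) = 7.933277238
Euler: x'=-1.881991167+0.018516·-0.243052715=-1.886491531, ẋ'=-0.243052715+0.018516·7.933277238=-0.096160154
       θ'=-0.223371598+0.018516·1.244876571=-0.200321463, θ̇'=1.244876571+0.018516·-13.627525482=0.992549309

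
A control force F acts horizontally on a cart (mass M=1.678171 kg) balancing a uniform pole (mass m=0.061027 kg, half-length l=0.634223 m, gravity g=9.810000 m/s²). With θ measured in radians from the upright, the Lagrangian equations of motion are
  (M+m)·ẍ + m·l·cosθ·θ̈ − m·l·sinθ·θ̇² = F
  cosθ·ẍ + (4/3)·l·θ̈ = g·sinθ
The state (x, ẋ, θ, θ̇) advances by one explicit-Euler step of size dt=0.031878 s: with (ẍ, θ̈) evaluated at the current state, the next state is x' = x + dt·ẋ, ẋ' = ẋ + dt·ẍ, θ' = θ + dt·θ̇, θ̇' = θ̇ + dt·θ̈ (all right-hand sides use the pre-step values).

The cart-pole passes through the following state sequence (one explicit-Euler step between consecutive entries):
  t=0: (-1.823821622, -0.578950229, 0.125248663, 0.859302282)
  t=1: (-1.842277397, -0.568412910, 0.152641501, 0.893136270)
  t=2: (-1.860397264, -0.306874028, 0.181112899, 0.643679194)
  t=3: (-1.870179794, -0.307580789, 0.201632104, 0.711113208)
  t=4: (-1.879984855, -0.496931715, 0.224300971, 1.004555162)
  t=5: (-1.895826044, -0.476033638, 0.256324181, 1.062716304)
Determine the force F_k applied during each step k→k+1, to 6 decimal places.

F_0 = 0.612082 N
F_1 = 13.964971 N
F_2 = 0.039088 N
F_3 = -9.985451 N
F_4 = 1.200316 N

step 0→1:
  ẍ = (ẋ'−ẋ)/dt = (-0.568412910−-0.578950229)/0.031878 = 0.330551
  θ̈ = (θ̇'−θ̇)/dt = (0.893136270−0.859302282)/0.031878 = 1.061359
  sinθ=0.124921, cosθ=0.992167
  F = (M+m)·ẍ + m·l·cosθ·θ̈ − m·l·sinθ·θ̇² = 0.574894 + 0.040758 − 0.003570 = 0.612082
step 1→2:
  ẍ = (ẋ'−ẋ)/dt = (-0.306874028−-0.568412910)/0.031878 = 8.204369
  θ̈ = (θ̇'−θ̇)/dt = (0.643679194−0.893136270)/0.031878 = -7.825368
  sinθ=0.152049, cosθ=0.988373
  F = (M+m)·ẍ + m·l·cosθ·θ̈ − m·l·sinθ·θ̇² = 14.269023 + -0.299357 − 0.004694 = 13.964971
step 2→3:
  ẍ = (ẋ'−ẋ)/dt = (-0.307580789−-0.306874028)/0.031878 = -0.022171
  θ̈ = (θ̇'−θ̇)/dt = (0.711113208−0.643679194)/0.031878 = 2.115378
  sinθ=0.180124, cosθ=0.983644
  F = (M+m)·ẍ + m·l·cosθ·θ̈ − m·l·sinθ·θ̇² = -0.038559 + 0.080536 − 0.002889 = 0.039088
step 3→4:
  ẍ = (ẋ'−ẋ)/dt = (-0.496931715−-0.307580789)/0.031878 = -5.939862
  θ̈ = (θ̇'−θ̇)/dt = (1.004555162−0.711113208)/0.031878 = 9.205156
  sinθ=0.200269, cosθ=0.979741
  F = (M+m)·ẍ + m·l·cosθ·θ̈ − m·l·sinθ·θ̇² = -10.330596 + 0.349065 − 0.003920 = -9.985451
step 4→5:
  ẍ = (ẋ'−ẋ)/dt = (-0.476033638−-0.496931715)/0.031878 = 0.655564
  θ̈ = (θ̇'−θ̇)/dt = (1.062716304−1.004555162)/0.031878 = 1.824492
  sinθ=0.222425, cosθ=0.974950
  F = (M+m)·ẍ + m·l·cosθ·θ̈ − m·l·sinθ·θ̇² = 1.140156 + 0.068847 − 0.008688 = 1.200316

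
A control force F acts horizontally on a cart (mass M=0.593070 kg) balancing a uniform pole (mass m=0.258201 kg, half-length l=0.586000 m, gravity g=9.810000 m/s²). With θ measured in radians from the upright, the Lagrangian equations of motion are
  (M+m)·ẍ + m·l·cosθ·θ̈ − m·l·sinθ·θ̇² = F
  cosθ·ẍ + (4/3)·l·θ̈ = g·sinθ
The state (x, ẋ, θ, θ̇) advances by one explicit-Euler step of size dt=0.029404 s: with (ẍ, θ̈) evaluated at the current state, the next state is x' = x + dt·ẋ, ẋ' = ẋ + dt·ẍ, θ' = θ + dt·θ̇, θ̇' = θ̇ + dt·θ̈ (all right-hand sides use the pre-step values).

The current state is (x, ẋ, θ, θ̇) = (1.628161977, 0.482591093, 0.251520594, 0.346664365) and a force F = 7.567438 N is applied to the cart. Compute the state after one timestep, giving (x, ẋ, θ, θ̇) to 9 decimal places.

sinθ=0.248876995, cosθ=0.968535101
temp = (F + m·l·θ̇²·sinθ)/(M+m) = (7.567438 + 0.004525418)/0.851271 = 8.894891777
θ̈ = (g·sinθ − cosθ·temp)/(l·(4/3 − m·cos²θ/(M+m))) = -10.044770798
ẍ = temp − m·l·θ̈·cosθ/(M+m) = 10.624083282
Euler: x'=1.628161977+0.029404·0.482591093=1.642352085, ẋ'=0.482591093+0.029404·10.624083282=0.794981638
       θ'=0.251520594+0.029404·0.346664365=0.261713913, θ̇'=0.346664365+0.029404·-10.044770798=0.051307924

(1.642352085, 0.794981638, 0.261713913, 0.051307924)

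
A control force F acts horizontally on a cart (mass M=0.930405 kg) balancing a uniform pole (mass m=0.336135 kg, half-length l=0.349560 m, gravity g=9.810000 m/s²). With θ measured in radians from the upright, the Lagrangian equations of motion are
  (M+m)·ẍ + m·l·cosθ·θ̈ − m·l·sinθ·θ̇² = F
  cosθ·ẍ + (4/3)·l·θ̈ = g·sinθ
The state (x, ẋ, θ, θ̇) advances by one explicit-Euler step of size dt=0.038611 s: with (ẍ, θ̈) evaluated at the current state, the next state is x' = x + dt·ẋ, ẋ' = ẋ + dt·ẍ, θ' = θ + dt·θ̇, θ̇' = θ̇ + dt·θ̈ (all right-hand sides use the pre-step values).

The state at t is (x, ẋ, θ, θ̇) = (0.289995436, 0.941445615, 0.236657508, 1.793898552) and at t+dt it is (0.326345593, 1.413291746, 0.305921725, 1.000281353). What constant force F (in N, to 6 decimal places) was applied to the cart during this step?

F = 13.041327 N

ẍ = (ẋ'−ẋ)/dt = (1.413291746−0.941445615)/0.038611 = 12.220511
θ̈ = (θ̇'−θ̇)/dt = (1.000281353−1.793898552)/0.038611 = -20.554174
sinθ=0.234455, cosθ=0.972127
F = (M+m)·ẍ + m·l·cosθ·θ̈ − m·l·sinθ·θ̇² = 15.477765 + -2.347786 − 0.088652 = 13.041327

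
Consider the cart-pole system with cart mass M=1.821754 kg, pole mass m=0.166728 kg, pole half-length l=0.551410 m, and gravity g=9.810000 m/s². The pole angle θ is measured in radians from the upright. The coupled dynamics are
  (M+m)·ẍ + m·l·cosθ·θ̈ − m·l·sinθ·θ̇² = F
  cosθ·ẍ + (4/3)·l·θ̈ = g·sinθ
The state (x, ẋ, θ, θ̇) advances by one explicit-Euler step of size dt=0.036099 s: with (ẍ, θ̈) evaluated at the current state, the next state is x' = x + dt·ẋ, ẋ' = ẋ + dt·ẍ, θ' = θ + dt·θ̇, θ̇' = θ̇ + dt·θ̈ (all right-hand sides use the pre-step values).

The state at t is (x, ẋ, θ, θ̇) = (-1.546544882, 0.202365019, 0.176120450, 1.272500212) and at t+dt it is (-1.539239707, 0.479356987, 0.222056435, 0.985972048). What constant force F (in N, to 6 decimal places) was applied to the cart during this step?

ẍ = (ẋ'−ẋ)/dt = (0.479356987−0.202365019)/0.036099 = 7.673120
θ̈ = (θ̇'−θ̇)/dt = (0.985972048−1.272500212)/0.036099 = -7.937288
sinθ=0.175211, cosθ=0.984531
F = (M+m)·ẍ + m·l·cosθ·θ̈ − m·l·sinθ·θ̇² = 15.257862 + -0.718430 − 0.026083 = 14.513348

F = 14.513348 N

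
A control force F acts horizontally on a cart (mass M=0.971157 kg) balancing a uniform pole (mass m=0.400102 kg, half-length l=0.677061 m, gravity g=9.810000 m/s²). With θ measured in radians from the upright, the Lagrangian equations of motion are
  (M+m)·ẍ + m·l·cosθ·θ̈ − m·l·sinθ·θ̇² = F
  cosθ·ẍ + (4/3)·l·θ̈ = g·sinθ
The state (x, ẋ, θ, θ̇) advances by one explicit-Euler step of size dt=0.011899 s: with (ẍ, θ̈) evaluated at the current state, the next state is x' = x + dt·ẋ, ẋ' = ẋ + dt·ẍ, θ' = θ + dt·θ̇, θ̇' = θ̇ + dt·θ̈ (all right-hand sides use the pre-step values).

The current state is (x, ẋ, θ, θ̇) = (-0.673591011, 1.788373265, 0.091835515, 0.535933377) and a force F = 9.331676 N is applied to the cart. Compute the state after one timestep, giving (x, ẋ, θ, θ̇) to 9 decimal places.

(-0.652311158, 1.888888463, 0.098212586, 0.436917028)

sinθ=0.091706483, cosθ=0.995786082
temp = (F + m·l·θ̇²·sinθ)/(M+m) = (9.331676 + 0.007135430)/1.371259 = 6.810392078
θ̈ = (g·sinθ − cosθ·temp)/(l·(4/3 − m·cos²θ/(M+m))) = -8.321400895
ẍ = temp − m·l·θ̈·cosθ/(M+m) = 8.447365117
Euler: x'=-0.673591011+0.011899·1.788373265=-0.652311158, ẋ'=1.788373265+0.011899·8.447365117=1.888888463
       θ'=0.091835515+0.011899·0.535933377=0.098212586, θ̇'=0.535933377+0.011899·-8.321400895=0.436917028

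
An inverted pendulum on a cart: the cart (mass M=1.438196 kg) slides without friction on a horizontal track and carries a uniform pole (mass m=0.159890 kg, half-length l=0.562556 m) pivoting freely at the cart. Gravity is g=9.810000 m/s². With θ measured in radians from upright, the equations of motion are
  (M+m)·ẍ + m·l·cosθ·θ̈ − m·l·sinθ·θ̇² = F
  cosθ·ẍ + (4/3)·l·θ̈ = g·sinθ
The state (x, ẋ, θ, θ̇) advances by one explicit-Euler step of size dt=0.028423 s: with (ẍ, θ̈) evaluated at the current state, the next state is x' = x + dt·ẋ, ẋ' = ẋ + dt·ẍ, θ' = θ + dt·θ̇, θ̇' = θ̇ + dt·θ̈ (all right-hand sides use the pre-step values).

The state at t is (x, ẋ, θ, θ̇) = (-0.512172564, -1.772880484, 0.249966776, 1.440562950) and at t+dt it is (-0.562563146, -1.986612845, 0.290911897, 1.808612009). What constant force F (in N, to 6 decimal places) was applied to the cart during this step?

F = -10.934773 N

ẍ = (ẋ'−ẋ)/dt = (-1.986612845−-1.772880484)/0.028423 = -7.519697
θ̈ = (θ̇'−θ̇)/dt = (1.808612009−1.440562950)/0.028423 = 12.948987
sinθ=0.247372, cosθ=0.968921
F = (M+m)·ẍ + m·l·cosθ·θ̈ − m·l·sinθ·θ̇² = -12.017123 + 1.128525 − 0.046174 = -10.934773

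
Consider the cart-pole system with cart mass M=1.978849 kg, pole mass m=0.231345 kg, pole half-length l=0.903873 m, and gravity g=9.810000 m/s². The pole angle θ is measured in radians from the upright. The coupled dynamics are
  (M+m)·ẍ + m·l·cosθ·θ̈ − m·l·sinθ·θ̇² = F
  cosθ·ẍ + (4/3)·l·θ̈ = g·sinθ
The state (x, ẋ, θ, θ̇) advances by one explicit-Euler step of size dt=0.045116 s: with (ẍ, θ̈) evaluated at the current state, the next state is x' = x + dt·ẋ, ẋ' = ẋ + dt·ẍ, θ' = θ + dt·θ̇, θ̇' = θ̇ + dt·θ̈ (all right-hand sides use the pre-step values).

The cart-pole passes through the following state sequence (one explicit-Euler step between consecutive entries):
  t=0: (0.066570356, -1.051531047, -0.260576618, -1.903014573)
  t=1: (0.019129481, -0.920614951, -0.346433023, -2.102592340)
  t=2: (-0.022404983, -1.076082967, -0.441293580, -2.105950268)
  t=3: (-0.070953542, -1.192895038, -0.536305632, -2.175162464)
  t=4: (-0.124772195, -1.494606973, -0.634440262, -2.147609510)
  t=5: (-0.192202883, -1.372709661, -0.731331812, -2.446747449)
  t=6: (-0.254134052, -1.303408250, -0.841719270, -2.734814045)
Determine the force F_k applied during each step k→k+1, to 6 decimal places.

F_0 = 5.714780 N
F_1 = -7.316995 N
F_2 = -5.616482 N
F_3 = -14.165310 N
F_4 = 5.426635 N
F_5 = 3.237334 N

step 0→1:
  ẍ = (ẋ'−ẋ)/dt = (-0.920614951−-1.051531047)/0.045116 = 2.901766
  θ̈ = (θ̇'−θ̇)/dt = (-2.102592340−-1.903014573)/0.045116 = -4.423658
  sinθ=-0.257638, cosθ=0.966242
  F = (M+m)·ẍ + m·l·cosθ·θ̈ − m·l·sinθ·θ̇² = 6.413467 + -0.893789 − -0.195102 = 5.714780
step 1→2:
  ẍ = (ẋ'−ẋ)/dt = (-1.076082967−-0.920614951)/0.045116 = -3.445962
  θ̈ = (θ̇'−θ̇)/dt = (-2.105950268−-2.102592340)/0.045116 = -0.074429
  sinθ=-0.339545, cosθ=0.940590
  F = (M+m)·ẍ + m·l·cosθ·θ̈ − m·l·sinθ·θ̇² = -7.616244 + -0.014639 − -0.313888 = -7.316995
step 2→3:
  ẍ = (ẋ'−ẋ)/dt = (-1.192895038−-1.076082967)/0.045116 = -2.589150
  θ̈ = (θ̇'−θ̇)/dt = (-2.175162464−-2.105950268)/0.045116 = -1.534094
  sinθ=-0.427109, cosθ=0.904200
  F = (M+m)·ẍ + m·l·cosθ·θ̈ − m·l·sinθ·θ̇² = -5.722523 + -0.290057 − -0.396098 = -5.616482
step 3→4:
  ẍ = (ẋ'−ẋ)/dt = (-1.494606973−-1.192895038)/0.045116 = -6.687471
  θ̈ = (θ̇'−θ̇)/dt = (-2.147609510−-2.175162464)/0.045116 = 0.610714
  sinθ=-0.510964, cosθ=0.859602
  F = (M+m)·ẍ + m·l·cosθ·θ̈ − m·l·sinθ·θ̇² = -14.780608 + 0.109775 − -0.505523 = -14.165310
step 4→5:
  ẍ = (ẋ'−ẋ)/dt = (-1.372709661−-1.494606973)/0.045116 = 2.701864
  θ̈ = (θ̇'−θ̇)/dt = (-2.446747449−-2.147609510)/0.045116 = -6.630418
  sinθ=-0.592727, cosθ=0.805404
  F = (M+m)·ẍ + m·l·cosθ·θ̈ − m·l·sinθ·θ̇² = 5.971644 + -1.116663 − -0.571653 = 5.426635
step 5→6:
  ẍ = (ẋ'−ẋ)/dt = (-1.303408250−-1.372709661)/0.045116 = 1.536072
  θ̈ = (θ̇'−θ̇)/dt = (-2.734814045−-2.446747449)/0.045116 = -6.385021
  sinθ=-0.667861, cosθ=0.744286
  F = (M+m)·ẍ + m·l·cosθ·θ̈ − m·l·sinθ·θ̇² = 3.395016 + -0.993732 − -0.836050 = 3.237334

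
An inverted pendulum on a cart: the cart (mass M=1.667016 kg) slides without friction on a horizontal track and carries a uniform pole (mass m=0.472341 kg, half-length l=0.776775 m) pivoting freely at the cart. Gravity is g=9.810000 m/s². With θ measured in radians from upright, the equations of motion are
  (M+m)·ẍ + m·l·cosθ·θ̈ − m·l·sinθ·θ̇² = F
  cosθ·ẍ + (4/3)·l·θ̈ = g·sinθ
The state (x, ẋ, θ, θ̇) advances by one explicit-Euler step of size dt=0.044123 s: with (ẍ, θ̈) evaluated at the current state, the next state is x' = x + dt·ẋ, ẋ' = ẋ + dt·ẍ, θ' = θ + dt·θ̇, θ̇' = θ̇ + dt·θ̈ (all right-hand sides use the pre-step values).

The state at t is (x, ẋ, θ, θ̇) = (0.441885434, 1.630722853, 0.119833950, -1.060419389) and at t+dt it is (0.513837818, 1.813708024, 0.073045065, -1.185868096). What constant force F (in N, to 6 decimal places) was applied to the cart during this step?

ẍ = (ẋ'−ẋ)/dt = (1.813708024−1.630722853)/0.044123 = 4.147161
θ̈ = (θ̇'−θ̇)/dt = (-1.185868096−-1.060419389)/0.044123 = -2.843159
sinθ=0.119547, cosθ=0.992829
F = (M+m)·ẍ + m·l·cosθ·θ̈ − m·l·sinθ·θ̇² = 8.872257 + -1.035682 − 0.049323 = 7.787253

F = 7.787253 N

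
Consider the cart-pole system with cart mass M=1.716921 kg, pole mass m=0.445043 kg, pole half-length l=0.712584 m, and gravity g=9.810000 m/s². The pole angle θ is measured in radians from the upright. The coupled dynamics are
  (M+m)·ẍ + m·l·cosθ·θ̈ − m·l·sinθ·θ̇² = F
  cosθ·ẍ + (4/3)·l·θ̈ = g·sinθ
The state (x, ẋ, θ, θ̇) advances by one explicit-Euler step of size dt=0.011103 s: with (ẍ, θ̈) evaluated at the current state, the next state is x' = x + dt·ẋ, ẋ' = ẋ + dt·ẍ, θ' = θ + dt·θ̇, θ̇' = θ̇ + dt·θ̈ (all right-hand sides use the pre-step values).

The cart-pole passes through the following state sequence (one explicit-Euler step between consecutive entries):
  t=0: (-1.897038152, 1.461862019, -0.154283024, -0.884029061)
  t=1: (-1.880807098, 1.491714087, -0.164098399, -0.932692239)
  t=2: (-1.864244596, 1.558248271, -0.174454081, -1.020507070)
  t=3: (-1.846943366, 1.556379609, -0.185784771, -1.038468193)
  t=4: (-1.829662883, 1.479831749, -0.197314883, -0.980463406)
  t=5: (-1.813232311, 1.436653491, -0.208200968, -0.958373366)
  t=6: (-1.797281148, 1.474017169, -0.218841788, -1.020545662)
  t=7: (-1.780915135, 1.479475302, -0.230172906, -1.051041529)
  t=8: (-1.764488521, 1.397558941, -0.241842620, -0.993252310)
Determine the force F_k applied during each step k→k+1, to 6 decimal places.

F_0 = 4.477411 N
F_1 = 10.526007 N
F_2 = -0.811768 N
F_3 = -13.213885 N
F_4 = -7.729153 N
F_5 = 5.598169 N
F_6 = 0.284242 N
F_7 = -14.263659 N

step 0→1:
  ẍ = (ẋ'−ẋ)/dt = (1.491714087−1.461862019)/0.011103 = 2.688649
  θ̈ = (θ̇'−θ̇)/dt = (-0.932692239−-0.884029061)/0.011103 = -4.382886
  sinθ=-0.153672, cosθ=0.988122
  F = (M+m)·ẍ + m·l·cosθ·θ̈ − m·l·sinθ·θ̇² = 5.812762 + -1.373437 − -0.038086 = 4.477411
step 1→2:
  ẍ = (ẋ'−ẋ)/dt = (1.558248271−1.491714087)/0.011103 = 5.992451
  θ̈ = (θ̇'−θ̇)/dt = (-1.020507070−-0.932692239)/0.011103 = -7.909108
  sinθ=-0.163363, cosθ=0.986566
  F = (M+m)·ẍ + m·l·cosθ·θ̈ − m·l·sinθ·θ̇² = 12.955463 + -2.474524 − -0.045068 = 10.526007
step 2→3:
  ẍ = (ẋ'−ẋ)/dt = (1.556379609−1.558248271)/0.011103 = -0.168302
  θ̈ = (θ̇'−θ̇)/dt = (-1.038468193−-1.020507070)/0.011103 = -1.617682
  sinθ=-0.173571, cosθ=0.984821
  F = (M+m)·ẍ + m·l·cosθ·θ̈ − m·l·sinθ·θ̇² = -0.363864 + -0.505229 − -0.057325 = -0.811768
step 3→4:
  ẍ = (ẋ'−ẋ)/dt = (1.479831749−1.556379609)/0.011103 = -6.894340
  θ̈ = (θ̇'−θ̇)/dt = (-0.980463406−-1.038468193)/0.011103 = 5.224245
  sinθ=-0.184718, cosθ=0.982792
  F = (M+m)·ẍ + m·l·cosθ·θ̈ − m·l·sinθ·θ̇² = -14.905315 + 1.628257 − -0.063173 = -13.213885
step 4→5:
  ẍ = (ẋ'−ẋ)/dt = (1.436653491−1.479831749)/0.011103 = -3.888882
  θ̈ = (θ̇'−θ̇)/dt = (-0.958373366−-0.980463406)/0.011103 = 1.989556
  sinθ=-0.196037, cosθ=0.980596
  F = (M+m)·ẍ + m·l·cosθ·θ̈ − m·l·sinθ·θ̇² = -8.407623 + 0.618706 − -0.059764 = -7.729153
step 5→6:
  ẍ = (ẋ'−ẋ)/dt = (1.474017169−1.436653491)/0.011103 = 3.365188
  θ̈ = (θ̇'−θ̇)/dt = (-1.020545662−-0.958373366)/0.011103 = -5.599594
  sinθ=-0.206700, cosθ=0.978404
  F = (M+m)·ẍ + m·l·cosθ·θ̈ − m·l·sinθ·θ̇² = 7.275415 + -1.737453 − -0.060207 = 5.598169
step 6→7:
  ẍ = (ẋ'−ẋ)/dt = (1.479475302−1.474017169)/0.011103 = 0.491591
  θ̈ = (θ̇'−θ̇)/dt = (-1.051041529−-1.020545662)/0.011103 = -2.746633
  sinθ=-0.217099, cosθ=0.976150
  F = (M+m)·ẍ + m·l·cosθ·θ̈ − m·l·sinθ·θ̇² = 1.062802 + -0.850266 − -0.071707 = 0.284242
step 7→8:
  ẍ = (ẋ'−ẋ)/dt = (1.397558941−1.479475302)/0.011103 = -7.377858
  θ̈ = (θ̇'−θ̇)/dt = (-0.993252310−-1.051041529)/0.011103 = 5.204829
  sinθ=-0.228146, cosθ=0.973627
  F = (M+m)·ẍ + m·l·cosθ·θ̈ − m·l·sinθ·θ̇² = -15.950664 + 1.607079 − -0.079926 = -14.263659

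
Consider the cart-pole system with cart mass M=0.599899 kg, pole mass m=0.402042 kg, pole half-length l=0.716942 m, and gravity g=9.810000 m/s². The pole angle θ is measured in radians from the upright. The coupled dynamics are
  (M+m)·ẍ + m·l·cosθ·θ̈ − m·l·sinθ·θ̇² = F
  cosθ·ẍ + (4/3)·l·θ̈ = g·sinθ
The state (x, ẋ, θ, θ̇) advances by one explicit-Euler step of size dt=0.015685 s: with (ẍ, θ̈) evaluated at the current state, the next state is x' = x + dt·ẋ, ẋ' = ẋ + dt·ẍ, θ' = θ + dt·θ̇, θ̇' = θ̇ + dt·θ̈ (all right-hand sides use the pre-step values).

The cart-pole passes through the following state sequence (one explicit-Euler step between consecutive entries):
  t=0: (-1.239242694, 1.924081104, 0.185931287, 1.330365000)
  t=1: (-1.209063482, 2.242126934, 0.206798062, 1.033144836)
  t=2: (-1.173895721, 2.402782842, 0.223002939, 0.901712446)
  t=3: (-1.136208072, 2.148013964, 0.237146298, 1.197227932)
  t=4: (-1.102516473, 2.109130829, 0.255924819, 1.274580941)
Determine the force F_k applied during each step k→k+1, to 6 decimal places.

F_0 = 14.854291 N
F_1 = 7.835505 N
F_2 = -11.030028 N
F_3 = -1.199155 N

step 0→1:
  ẍ = (ẋ'−ẋ)/dt = (2.242126934−1.924081104)/0.015685 = 20.277069
  θ̈ = (θ̇'−θ̇)/dt = (1.033144836−1.330365000)/0.015685 = -18.949325
  sinθ=0.184862, cosθ=0.982765
  F = (M+m)·ẍ + m·l·cosθ·θ̈ − m·l·sinθ·θ̇² = 20.316427 + -5.367829 − 0.094307 = 14.854291
step 1→2:
  ẍ = (ẋ'−ẋ)/dt = (2.402782842−2.242126934)/0.015685 = 10.242646
  θ̈ = (θ̇'−θ̇)/dt = (0.901712446−1.033144836)/0.015685 = -8.379496
  sinθ=0.205327, cosθ=0.978693
  F = (M+m)·ẍ + m·l·cosθ·θ̈ − m·l·sinθ·θ̇² = 10.262527 + -2.363850 − 0.063172 = 7.835505
step 2→3:
  ẍ = (ẋ'−ẋ)/dt = (2.148013964−2.402782842)/0.015685 = -16.242836
  θ̈ = (θ̇'−θ̇)/dt = (1.197227932−0.901712446)/0.015685 = 18.840643
  sinθ=0.221159, cosθ=0.975238
  F = (M+m)·ẍ + m·l·cosθ·θ̈ − m·l·sinθ·θ̇² = -16.274363 + 5.296167 − 0.051832 = -11.030028
step 3→4:
  ẍ = (ẋ'−ẋ)/dt = (2.109130829−2.148013964)/0.015685 = -2.479001
  θ̈ = (θ̇'−θ̇)/dt = (1.274580941−1.197227932)/0.015685 = 4.931655
  sinθ=0.234930, cosθ=0.972012
  F = (M+m)·ẍ + m·l·cosθ·θ̈ − m·l·sinθ·θ̇² = -2.483813 + 1.381720 − 0.097062 = -1.199155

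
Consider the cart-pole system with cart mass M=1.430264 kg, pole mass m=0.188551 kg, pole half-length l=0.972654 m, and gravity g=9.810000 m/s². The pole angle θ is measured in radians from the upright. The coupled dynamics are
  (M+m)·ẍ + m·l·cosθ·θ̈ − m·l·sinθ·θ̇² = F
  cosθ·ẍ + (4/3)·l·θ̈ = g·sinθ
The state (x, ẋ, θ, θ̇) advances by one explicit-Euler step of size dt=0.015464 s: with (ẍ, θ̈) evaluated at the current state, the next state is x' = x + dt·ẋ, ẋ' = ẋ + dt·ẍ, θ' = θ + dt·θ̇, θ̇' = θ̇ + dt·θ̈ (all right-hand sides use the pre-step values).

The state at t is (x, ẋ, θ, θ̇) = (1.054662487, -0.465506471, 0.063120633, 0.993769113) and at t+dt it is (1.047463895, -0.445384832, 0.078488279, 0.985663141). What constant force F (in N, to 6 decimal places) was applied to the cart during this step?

F = 1.999024 N

ẍ = (ẋ'−ẋ)/dt = (-0.445384832−-0.465506471)/0.015464 = 1.301192
θ̈ = (θ̇'−θ̇)/dt = (0.985663141−0.993769113)/0.015464 = -0.524183
sinθ=0.063079, cosθ=0.998009
F = (M+m)·ẍ + m·l·cosθ·θ̈ − m·l·sinθ·θ̇² = 2.106390 + -0.095941 − 0.011425 = 1.999024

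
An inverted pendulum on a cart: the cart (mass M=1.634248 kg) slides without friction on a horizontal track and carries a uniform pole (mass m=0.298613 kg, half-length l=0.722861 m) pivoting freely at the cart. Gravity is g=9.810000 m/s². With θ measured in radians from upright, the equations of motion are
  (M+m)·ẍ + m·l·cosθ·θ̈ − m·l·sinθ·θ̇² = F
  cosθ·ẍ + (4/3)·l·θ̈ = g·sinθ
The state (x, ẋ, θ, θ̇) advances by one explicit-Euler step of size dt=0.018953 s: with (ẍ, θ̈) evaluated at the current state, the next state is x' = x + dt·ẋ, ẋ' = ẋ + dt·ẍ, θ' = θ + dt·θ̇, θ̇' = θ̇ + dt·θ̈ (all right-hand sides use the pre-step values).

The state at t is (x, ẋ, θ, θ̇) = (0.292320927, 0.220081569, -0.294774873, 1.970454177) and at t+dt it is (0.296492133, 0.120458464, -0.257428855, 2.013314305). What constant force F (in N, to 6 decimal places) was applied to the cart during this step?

F = -9.449175 N

ẍ = (ẋ'−ẋ)/dt = (0.120458464−0.220081569)/0.018953 = -5.256324
θ̈ = (θ̇'−θ̇)/dt = (2.013314305−1.970454177)/0.018953 = 2.261390
sinθ=-0.290524, cosθ=0.956868
F = (M+m)·ẍ + m·l·cosθ·θ̈ − m·l·sinθ·θ̇² = -10.159743 + 0.467080 − -0.243489 = -9.449175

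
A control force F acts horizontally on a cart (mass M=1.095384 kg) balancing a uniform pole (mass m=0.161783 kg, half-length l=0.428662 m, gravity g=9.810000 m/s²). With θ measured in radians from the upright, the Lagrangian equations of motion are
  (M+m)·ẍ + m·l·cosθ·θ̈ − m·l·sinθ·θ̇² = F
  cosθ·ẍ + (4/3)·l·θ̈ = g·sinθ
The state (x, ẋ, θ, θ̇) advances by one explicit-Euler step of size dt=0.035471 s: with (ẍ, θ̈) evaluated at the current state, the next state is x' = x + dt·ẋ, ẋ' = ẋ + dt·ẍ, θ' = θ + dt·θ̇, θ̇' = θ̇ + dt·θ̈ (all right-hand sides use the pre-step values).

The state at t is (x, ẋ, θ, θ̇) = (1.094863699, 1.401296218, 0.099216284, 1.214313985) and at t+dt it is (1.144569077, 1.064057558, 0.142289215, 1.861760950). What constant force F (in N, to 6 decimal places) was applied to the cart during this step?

ẍ = (ẋ'−ẋ)/dt = (1.064057558−1.401296218)/0.035471 = -9.507447
θ̈ = (θ̇'−θ̇)/dt = (1.861760950−1.214313985)/0.035471 = 18.252853
sinθ=0.099054, cosθ=0.995082
F = (M+m)·ẍ + m·l·cosθ·θ̈ − m·l·sinθ·θ̇² = -11.952449 + 1.259614 − 0.010129 = -10.702964

F = -10.702964 N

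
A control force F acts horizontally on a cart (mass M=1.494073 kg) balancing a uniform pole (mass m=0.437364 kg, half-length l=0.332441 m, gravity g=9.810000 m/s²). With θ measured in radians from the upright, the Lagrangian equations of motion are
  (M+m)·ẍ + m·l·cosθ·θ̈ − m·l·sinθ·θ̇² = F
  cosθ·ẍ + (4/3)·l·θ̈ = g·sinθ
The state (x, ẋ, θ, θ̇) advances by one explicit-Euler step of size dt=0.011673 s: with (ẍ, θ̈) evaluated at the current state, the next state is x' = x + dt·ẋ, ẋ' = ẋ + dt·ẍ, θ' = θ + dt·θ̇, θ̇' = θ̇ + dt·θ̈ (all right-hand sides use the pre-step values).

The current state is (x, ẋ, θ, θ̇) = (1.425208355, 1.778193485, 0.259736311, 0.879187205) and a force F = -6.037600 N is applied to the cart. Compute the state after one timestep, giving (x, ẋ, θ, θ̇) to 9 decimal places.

sinθ=0.256825717, cosθ=0.966457734
temp = (F + m·l·θ̇²·sinθ)/(M+m) = (-6.037600 + 0.028864154)/1.931437 = -3.111018297
θ̈ = (g·sinθ − cosθ·temp)/(l·(4/3 − m·cos²θ/(M+m))) = 14.817719944
ẍ = temp − m·l·θ̈·cosθ/(M+m) = -4.189074279
Euler: x'=1.425208355+0.011673·1.778193485=1.445965208, ẋ'=1.778193485+0.011673·-4.189074279=1.729294421
       θ'=0.259736311+0.011673·0.879187205=0.269999063, θ̇'=0.879187205+0.011673·14.817719944=1.052154450

(1.445965208, 1.729294421, 0.269999063, 1.052154450)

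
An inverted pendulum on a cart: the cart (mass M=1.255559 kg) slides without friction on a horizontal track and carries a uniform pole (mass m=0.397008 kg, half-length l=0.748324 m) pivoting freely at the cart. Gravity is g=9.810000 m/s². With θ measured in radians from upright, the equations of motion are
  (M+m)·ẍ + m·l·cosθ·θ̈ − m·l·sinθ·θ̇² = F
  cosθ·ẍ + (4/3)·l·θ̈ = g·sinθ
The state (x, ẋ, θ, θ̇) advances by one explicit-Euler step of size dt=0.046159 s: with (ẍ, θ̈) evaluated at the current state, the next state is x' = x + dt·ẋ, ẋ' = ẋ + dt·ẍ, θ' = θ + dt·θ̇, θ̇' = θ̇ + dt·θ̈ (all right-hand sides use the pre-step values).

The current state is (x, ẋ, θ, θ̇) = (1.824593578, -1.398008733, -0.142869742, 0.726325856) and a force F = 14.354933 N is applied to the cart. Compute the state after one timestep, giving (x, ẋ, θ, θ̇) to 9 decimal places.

(1.760062893, -0.897892944, -0.109343267, 0.165578046)

sinθ=-0.142384201, cosθ=0.989811467
temp = (F + m·l·θ̇²·sinθ)/(M+m) = (14.354933 + -0.022315866)/1.652567 = 8.672941632
θ̈ = (g·sinθ − cosθ·temp)/(l·(4/3 − m·cos²θ/(M+m))) = -12.148179347
ẍ = temp − m·l·θ̈·cosθ/(M+m) = 10.834632220
Euler: x'=1.824593578+0.046159·-1.398008733=1.760062893, ẋ'=-1.398008733+0.046159·10.834632220=-0.897892944
       θ'=-0.142869742+0.046159·0.726325856=-0.109343267, θ̇'=0.726325856+0.046159·-12.148179347=0.165578046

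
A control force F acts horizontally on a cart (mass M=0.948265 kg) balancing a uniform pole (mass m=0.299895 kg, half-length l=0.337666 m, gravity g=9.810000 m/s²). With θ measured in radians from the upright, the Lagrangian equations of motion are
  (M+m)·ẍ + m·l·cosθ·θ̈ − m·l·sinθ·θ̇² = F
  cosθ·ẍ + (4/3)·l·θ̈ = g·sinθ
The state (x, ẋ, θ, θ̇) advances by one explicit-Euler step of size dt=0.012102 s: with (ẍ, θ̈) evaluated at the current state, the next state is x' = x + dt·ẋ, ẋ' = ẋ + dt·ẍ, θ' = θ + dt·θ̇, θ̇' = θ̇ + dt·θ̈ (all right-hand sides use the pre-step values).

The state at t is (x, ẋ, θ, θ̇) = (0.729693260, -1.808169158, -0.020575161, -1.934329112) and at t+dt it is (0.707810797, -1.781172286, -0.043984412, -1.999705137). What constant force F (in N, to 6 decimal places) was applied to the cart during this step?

F = 2.245240 N

ẍ = (ẋ'−ẋ)/dt = (-1.781172286−-1.808169158)/0.012102 = 2.230778
θ̈ = (θ̇'−θ̇)/dt = (-1.999705137−-1.934329112)/0.012102 = -5.402084
sinθ=-0.020574, cosθ=0.999788
F = (M+m)·ẍ + m·l·cosθ·θ̈ − m·l·sinθ·θ̇² = 2.784368 + -0.546923 − -0.007795 = 2.245240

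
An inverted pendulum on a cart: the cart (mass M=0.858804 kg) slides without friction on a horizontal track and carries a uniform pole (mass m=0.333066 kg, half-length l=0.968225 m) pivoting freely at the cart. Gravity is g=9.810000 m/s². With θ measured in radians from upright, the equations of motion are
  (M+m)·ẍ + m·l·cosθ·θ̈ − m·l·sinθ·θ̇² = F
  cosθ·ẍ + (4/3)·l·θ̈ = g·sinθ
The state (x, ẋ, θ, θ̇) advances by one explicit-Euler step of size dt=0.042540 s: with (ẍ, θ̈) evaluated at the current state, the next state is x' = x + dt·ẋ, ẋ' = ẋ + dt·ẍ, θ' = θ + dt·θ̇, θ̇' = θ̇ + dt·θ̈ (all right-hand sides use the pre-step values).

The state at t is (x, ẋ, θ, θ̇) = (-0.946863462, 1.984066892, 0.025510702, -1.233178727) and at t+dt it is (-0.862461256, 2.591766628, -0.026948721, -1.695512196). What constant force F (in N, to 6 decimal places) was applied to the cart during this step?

F = 13.510128 N

ẍ = (ẋ'−ẋ)/dt = (2.591766628−1.984066892)/0.042540 = 14.285372
θ̈ = (θ̇'−θ̇)/dt = (-1.695512196−-1.233178727)/0.042540 = -10.868206
sinθ=0.025508, cosθ=0.999675
F = (M+m)·ẍ + m·l·cosθ·θ̈ − m·l·sinθ·θ̇² = 17.026307 + -3.503669 − 0.012509 = 13.510128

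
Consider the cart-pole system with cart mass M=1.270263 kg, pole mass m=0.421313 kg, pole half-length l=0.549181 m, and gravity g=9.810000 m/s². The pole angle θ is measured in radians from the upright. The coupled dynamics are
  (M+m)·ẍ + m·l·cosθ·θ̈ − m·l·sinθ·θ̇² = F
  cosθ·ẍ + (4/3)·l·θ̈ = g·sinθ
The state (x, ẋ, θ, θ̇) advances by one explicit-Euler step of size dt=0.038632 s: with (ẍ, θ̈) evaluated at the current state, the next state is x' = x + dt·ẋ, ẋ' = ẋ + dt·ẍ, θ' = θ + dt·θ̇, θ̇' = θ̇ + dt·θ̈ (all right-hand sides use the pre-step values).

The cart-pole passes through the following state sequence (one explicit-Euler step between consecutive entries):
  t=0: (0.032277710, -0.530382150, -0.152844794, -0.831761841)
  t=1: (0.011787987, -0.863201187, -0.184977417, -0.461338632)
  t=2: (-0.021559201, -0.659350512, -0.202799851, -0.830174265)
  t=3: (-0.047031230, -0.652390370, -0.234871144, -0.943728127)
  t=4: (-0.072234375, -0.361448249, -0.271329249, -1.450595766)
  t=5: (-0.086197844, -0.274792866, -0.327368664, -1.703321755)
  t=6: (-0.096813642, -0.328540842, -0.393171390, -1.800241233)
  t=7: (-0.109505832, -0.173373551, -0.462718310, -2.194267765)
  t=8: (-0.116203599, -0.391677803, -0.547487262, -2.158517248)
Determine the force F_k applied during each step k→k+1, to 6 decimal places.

step 0→1:
  ẍ = (ẋ'−ẋ)/dt = (-0.863201187−-0.530382150)/0.038632 = -8.615113
  θ̈ = (θ̇'−θ̇)/dt = (-0.461338632−-0.831761841)/0.038632 = 9.588507
  sinθ=-0.152250, cosθ=0.988342
  F = (M+m)·ẍ + m·l·cosθ·θ̈ − m·l·sinθ·θ̇² = -14.573118 + 2.192697 − -0.024371 = -12.356050
step 1→2:
  ẍ = (ẋ'−ẋ)/dt = (-0.659350512−-0.863201187)/0.038632 = 5.276731
  θ̈ = (θ̇'−θ̇)/dt = (-0.830174265−-0.461338632)/0.038632 = -9.547412
  sinθ=-0.183924, cosθ=0.982940
  F = (M+m)·ẍ + m·l·cosθ·θ̈ − m·l·sinθ·θ̇² = 8.925992 + -2.171367 − -0.009057 = 6.763682
step 2→3:
  ẍ = (ẋ'−ẋ)/dt = (-0.652390370−-0.659350512)/0.038632 = 0.180165
  θ̈ = (θ̇'−θ̇)/dt = (-0.943728127−-0.830174265)/0.038632 = -2.939373
  sinθ=-0.201413, cosθ=0.979506
  F = (M+m)·ẍ + m·l·cosθ·θ̈ − m·l·sinθ·θ̇² = 0.304763 + -0.666166 − -0.032118 = -0.329285
step 3→4:
  ẍ = (ẋ'−ẋ)/dt = (-0.361448249−-0.652390370)/0.038632 = 7.531117
  θ̈ = (θ̇'−θ̇)/dt = (-1.450595766−-0.943728127)/0.038632 = -13.120409
  sinθ=-0.232718, cosθ=0.972544
  F = (M+m)·ẍ + m·l·cosθ·θ̈ − m·l·sinθ·θ̇² = 12.739457 + -2.952413 − -0.047956 = 9.835000
step 4→5:
  ẍ = (ẋ'−ẋ)/dt = (-0.274792866−-0.361448249)/0.038632 = 2.243099
  θ̈ = (θ̇'−θ̇)/dt = (-1.703321755−-1.450595766)/0.038632 = -6.541882
  sinθ=-0.268012, cosθ=0.963415
  F = (M+m)·ẍ + m·l·cosθ·θ̈ − m·l·sinθ·θ̇² = 3.794372 + -1.458266 − -0.130487 = 2.466593
step 5→6:
  ẍ = (ẋ'−ẋ)/dt = (-0.328540842−-0.274792866)/0.038632 = -1.391281
  θ̈ = (θ̇'−θ̇)/dt = (-1.800241233−-1.703321755)/0.038632 = -2.508787
  sinθ=-0.321553, cosθ=0.946892
  F = (M+m)·ẍ + m·l·cosθ·θ̈ − m·l·sinθ·θ̇² = -2.353458 + -0.549648 − -0.215857 = -2.687249
step 6→7:
  ẍ = (ẋ'−ẋ)/dt = (-0.173373551−-0.328540842)/0.038632 = 4.016548
  θ̈ = (θ̇'−θ̇)/dt = (-2.194267765−-1.800241233)/0.038632 = -10.199486
  sinθ=-0.383120, cosθ=0.923699
  F = (M+m)·ẍ + m·l·cosθ·θ̈ − m·l·sinθ·θ̇² = 6.794297 + -2.179862 − -0.287287 = 4.901722
step 7→8:
  ẍ = (ẋ'−ẋ)/dt = (-0.391677803−-0.173373551)/0.038632 = -5.650866
  θ̈ = (θ̇'−θ̇)/dt = (-2.158517248−-2.194267765)/0.038632 = 0.925412
  sinθ=-0.446382, cosθ=0.894842
  F = (M+m)·ẍ + m·l·cosθ·θ̈ − m·l·sinθ·θ̇² = -9.558869 + 0.191603 − -0.497286 = -8.869980

F_0 = -12.356050 N
F_1 = 6.763682 N
F_2 = -0.329285 N
F_3 = 9.835000 N
F_4 = 2.466593 N
F_5 = -2.687249 N
F_6 = 4.901722 N
F_7 = -8.869980 N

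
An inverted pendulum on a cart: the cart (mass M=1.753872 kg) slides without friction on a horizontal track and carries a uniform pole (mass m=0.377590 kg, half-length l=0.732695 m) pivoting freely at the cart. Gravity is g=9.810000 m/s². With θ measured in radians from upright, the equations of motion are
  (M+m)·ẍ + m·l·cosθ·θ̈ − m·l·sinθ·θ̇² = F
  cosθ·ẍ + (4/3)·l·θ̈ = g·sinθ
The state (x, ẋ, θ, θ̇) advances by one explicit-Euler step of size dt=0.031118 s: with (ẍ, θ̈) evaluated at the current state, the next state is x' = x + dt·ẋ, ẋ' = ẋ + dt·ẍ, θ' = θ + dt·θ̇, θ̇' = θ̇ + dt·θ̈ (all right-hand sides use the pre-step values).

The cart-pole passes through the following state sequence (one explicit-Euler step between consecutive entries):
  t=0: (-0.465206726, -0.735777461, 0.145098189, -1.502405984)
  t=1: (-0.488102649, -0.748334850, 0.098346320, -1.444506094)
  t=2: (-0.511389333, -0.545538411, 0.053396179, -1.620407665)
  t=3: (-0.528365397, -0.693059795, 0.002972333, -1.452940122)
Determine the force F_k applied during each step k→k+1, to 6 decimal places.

F_0 = -0.441069 N
F_1 = 12.277769 N
F_2 = -8.656643 N

step 0→1:
  ẍ = (ẋ'−ẋ)/dt = (-0.748334850−-0.735777461)/0.031118 = -0.403541
  θ̈ = (θ̇'−θ̇)/dt = (-1.444506094−-1.502405984)/0.031118 = 1.860656
  sinθ=0.144590, cosθ=0.989492
  F = (M+m)·ẍ + m·l·cosθ·θ̈ − m·l·sinθ·θ̇² = -0.860132 + 0.509357 − 0.090293 = -0.441069
step 1→2:
  ẍ = (ẋ'−ẋ)/dt = (-0.545538411−-0.748334850)/0.031118 = 6.517014
  θ̈ = (θ̇'−θ̇)/dt = (-1.620407665−-1.444506094)/0.031118 = -5.652727
  sinθ=0.098188, cosθ=0.995168
  F = (M+m)·ẍ + m·l·cosθ·θ̈ − m·l·sinθ·θ̇² = 13.890768 + -1.556317 − 0.056681 = 12.277769
step 2→3:
  ẍ = (ẋ'−ẋ)/dt = (-0.693059795−-0.545538411)/0.031118 = -4.740709
  θ̈ = (θ̇'−θ̇)/dt = (-1.452940122−-1.620407665)/0.031118 = 5.381694
  sinθ=0.053371, cosθ=0.998575
  F = (M+m)·ẍ + m·l·cosθ·θ̈ − m·l·sinθ·θ̇² = -10.104641 + 1.486768 − 0.038770 = -8.656643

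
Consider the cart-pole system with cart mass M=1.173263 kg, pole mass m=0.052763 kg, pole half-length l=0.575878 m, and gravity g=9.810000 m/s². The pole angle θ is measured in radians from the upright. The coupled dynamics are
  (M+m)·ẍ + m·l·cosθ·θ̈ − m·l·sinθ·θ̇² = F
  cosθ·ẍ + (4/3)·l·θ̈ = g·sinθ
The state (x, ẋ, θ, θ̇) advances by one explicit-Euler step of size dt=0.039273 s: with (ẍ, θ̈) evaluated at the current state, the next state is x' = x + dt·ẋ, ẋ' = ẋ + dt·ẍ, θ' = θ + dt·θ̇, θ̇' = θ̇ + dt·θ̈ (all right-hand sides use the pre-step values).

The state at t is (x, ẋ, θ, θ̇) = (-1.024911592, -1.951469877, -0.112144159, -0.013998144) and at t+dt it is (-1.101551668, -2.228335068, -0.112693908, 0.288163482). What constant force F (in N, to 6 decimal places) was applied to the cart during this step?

F = -8.410877 N

ẍ = (ẋ'−ẋ)/dt = (-2.228335068−-1.951469877)/0.039273 = -7.049759
θ̈ = (θ̇'−θ̇)/dt = (0.288163482−-0.013998144)/0.039273 = 7.693877
sinθ=-0.111909, cosθ=0.993718
F = (M+m)·ẍ + m·l·cosθ·θ̈ − m·l·sinθ·θ̇² = -8.643188 + 0.232310 − -0.000001 = -8.410877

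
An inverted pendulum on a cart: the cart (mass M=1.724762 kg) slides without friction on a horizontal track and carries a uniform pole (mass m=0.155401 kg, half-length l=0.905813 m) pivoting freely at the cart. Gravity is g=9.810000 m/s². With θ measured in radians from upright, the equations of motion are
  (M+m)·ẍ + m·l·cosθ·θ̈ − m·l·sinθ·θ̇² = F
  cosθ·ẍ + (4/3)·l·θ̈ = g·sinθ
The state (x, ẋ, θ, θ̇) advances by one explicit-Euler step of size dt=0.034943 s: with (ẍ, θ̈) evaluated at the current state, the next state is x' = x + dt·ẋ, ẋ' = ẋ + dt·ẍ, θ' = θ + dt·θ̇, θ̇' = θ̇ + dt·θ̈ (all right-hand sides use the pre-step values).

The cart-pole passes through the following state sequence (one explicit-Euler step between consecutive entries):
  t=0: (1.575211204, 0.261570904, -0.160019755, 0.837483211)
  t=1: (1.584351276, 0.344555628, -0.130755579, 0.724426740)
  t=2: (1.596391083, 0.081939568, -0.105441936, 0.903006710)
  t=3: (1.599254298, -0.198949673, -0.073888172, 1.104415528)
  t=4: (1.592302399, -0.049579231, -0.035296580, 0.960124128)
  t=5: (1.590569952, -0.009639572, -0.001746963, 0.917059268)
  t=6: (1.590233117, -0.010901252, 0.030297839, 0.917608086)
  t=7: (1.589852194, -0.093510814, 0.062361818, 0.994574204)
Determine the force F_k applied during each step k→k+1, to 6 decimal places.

step 0→1:
  ẍ = (ẋ'−ẋ)/dt = (0.344555628−0.261570904)/0.034943 = 2.374860
  θ̈ = (θ̇'−θ̇)/dt = (0.724426740−0.837483211)/0.034943 = -3.235454
  sinθ=-0.159338, cosθ=0.987224
  F = (M+m)·ẍ + m·l·cosθ·θ̈ − m·l·sinθ·θ̇² = 4.465123 + -0.449618 − -0.015731 = 4.031237
step 1→2:
  ẍ = (ẋ'−ẋ)/dt = (0.081939568−0.344555628)/0.034943 = -7.515556
  θ̈ = (θ̇'−θ̇)/dt = (0.903006710−0.724426740)/0.034943 = 5.110608
  sinθ=-0.130383, cosθ=0.991464
  F = (M+m)·ẍ + m·l·cosθ·θ̈ − m·l·sinθ·θ̇² = -14.130470 + 0.713250 − -0.009632 = -13.407588
step 2→3:
  ẍ = (ẋ'−ẋ)/dt = (-0.198949673−0.081939568)/0.034943 = -8.038498
  θ̈ = (θ̇'−θ̇)/dt = (1.104415528−0.903006710)/0.034943 = 5.763925
  sinθ=-0.105247, cosθ=0.994446
  F = (M+m)·ẍ + m·l·cosθ·θ̈ − m·l·sinθ·θ̇² = -15.113687 + 0.806848 − -0.012080 = -14.294758
step 3→4:
  ẍ = (ẋ'−ẋ)/dt = (-0.049579231−-0.198949673)/0.034943 = 4.274689
  θ̈ = (θ̇'−θ̇)/dt = (0.960124128−1.104415528)/0.034943 = -4.129336
  sinθ=-0.073821, cosθ=0.997272
  F = (M+m)·ẍ + m·l·cosθ·θ̈ − m·l·sinθ·θ̇² = 8.037111 + -0.579677 − -0.012675 = 7.470109
step 4→5:
  ẍ = (ẋ'−ẋ)/dt = (-0.009639572−-0.049579231)/0.034943 = 1.142995
  θ̈ = (θ̇'−θ̇)/dt = (0.917059268−0.960124128)/0.034943 = -1.232432
  sinθ=-0.035289, cosθ=0.999377
  F = (M+m)·ẍ + m·l·cosθ·θ̈ − m·l·sinθ·θ̇² = 2.149016 + -0.173374 − -0.004579 = 1.980221
step 5→6:
  ẍ = (ẋ'−ẋ)/dt = (-0.010901252−-0.009639572)/0.034943 = -0.036107
  θ̈ = (θ̇'−θ̇)/dt = (0.917608086−0.917059268)/0.034943 = 0.015706
  sinθ=-0.001747, cosθ=0.999998
  F = (M+m)·ẍ + m·l·cosθ·θ̈ − m·l·sinθ·θ̇² = -0.067887 + 0.002211 − -0.000207 = -0.065469
step 6→7:
  ẍ = (ẋ'−ẋ)/dt = (-0.093510814−-0.010901252)/0.034943 = -2.364123
  θ̈ = (θ̇'−θ̇)/dt = (0.994574204−0.917608086)/0.034943 = 2.202619
  sinθ=0.030293, cosθ=0.999541
  F = (M+m)·ẍ + m·l·cosθ·θ̈ − m·l·sinθ·θ̇² = -4.444937 + 0.309908 − 0.003590 = -4.138620

F_0 = 4.031237 N
F_1 = -13.407588 N
F_2 = -14.294758 N
F_3 = 7.470109 N
F_4 = 1.980221 N
F_5 = -0.065469 N
F_6 = -4.138620 N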